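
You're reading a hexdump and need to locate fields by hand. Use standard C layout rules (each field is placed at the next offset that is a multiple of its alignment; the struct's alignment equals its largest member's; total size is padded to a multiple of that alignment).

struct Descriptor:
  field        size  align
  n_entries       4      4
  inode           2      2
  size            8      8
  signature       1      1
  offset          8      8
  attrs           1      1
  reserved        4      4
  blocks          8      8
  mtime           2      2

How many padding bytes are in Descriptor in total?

18

n_entries at 0 (size 4, align 4) → ends 4
inode at 4 (size 2, align 2) → ends 6
pad 2 to align 8 for size
size at 8 (size 8, align 8) → ends 16
signature at 16 (size 1, align 1) → ends 17
pad 7 to align 8 for offset
offset at 24 (size 8, align 8) → ends 32
attrs at 32 (size 1, align 1) → ends 33
pad 3 to align 4 for reserved
reserved at 36 (size 4, align 4) → ends 40
blocks at 40 (size 8, align 8) → ends 48
mtime at 48 (size 2, align 2) → ends 50
tail pad 6 to reach multiple of 8
total 56 bytes, alignment 8
data bytes 38, size 56 → padding 18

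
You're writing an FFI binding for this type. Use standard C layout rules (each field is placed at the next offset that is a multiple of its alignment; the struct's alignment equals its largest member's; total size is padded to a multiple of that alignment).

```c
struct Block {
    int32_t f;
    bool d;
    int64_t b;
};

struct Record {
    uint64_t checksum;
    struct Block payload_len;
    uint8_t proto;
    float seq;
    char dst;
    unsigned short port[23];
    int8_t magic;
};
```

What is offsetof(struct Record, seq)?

Block: f at 0 (size 4, align 4) → ends 4; d at 4 (size 1, align 1) → ends 5; pad 3 to align 8 for b; b at 8 (size 8, align 8) → ends 16; total 16 bytes, alignment 8
checksum at 0 (size 8, align 8) → ends 8
payload_len at 8 (size 16, align 8) → ends 24
proto at 24 (size 1, align 1) → ends 25
pad 3 to align 4 for seq
seq at 28 (size 4, align 4) → ends 32

28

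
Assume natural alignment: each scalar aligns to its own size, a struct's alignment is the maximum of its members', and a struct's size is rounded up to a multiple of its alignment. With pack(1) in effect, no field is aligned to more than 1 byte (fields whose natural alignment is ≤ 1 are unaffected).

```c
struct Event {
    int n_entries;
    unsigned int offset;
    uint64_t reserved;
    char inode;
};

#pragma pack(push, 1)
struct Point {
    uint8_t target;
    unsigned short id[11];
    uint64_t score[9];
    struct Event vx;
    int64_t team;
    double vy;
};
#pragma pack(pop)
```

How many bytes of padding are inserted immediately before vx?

0

Event: n_entries at 0 (size 4, align 4) → ends 4; offset at 4 (size 4, align 4) → ends 8; reserved at 8 (size 8, align 8) → ends 16; inode at 16 (size 1, align 1) → ends 17; tail pad 7 to reach multiple of 8; total 24 bytes, alignment 8
target at 0 (size 1, align 1) → ends 1
id at 1 (size 22, align 1) → ends 23
score at 23 (size 72, align 1) → ends 95
vx at 95 (size 24, align 1) → ends 119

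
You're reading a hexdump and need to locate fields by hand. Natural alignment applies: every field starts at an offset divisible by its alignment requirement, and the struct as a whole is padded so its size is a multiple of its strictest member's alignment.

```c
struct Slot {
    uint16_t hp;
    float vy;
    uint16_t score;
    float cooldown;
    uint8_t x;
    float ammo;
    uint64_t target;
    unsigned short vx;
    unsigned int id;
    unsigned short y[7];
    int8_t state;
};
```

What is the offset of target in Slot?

@0: hp [2B, align 2] → 2
+2 pad (align 4)
@4: vy [4B, align 4] → 8
@8: score [2B, align 2] → 10
+2 pad (align 4)
@12: cooldown [4B, align 4] → 16
@16: x [1B, align 1] → 17
+3 pad (align 4)
@20: ammo [4B, align 4] → 24
@24: target [8B, align 8] → 32

24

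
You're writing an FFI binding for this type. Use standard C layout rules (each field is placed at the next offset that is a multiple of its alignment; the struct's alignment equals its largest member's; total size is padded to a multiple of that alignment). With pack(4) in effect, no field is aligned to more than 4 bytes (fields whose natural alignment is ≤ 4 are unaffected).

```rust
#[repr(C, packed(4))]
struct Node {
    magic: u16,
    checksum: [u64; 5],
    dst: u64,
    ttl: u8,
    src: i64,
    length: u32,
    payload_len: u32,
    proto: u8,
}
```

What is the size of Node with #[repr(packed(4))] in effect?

76

0..2  magic  (2B, 2-aligned)
2..4  -- padding (2B)
4..44  checksum  (40B, 4-aligned)
44..52  dst  (8B, 4-aligned)
52..53  ttl  (1B, 1-aligned)
53..56  -- padding (3B)
56..64  src  (8B, 4-aligned)
64..68  length  (4B, 4-aligned)
68..72  payload_len  (4B, 4-aligned)
72..73  proto  (1B, 1-aligned)
73..76  -- tail padding (3B)
sizeof = 76, alignof = 4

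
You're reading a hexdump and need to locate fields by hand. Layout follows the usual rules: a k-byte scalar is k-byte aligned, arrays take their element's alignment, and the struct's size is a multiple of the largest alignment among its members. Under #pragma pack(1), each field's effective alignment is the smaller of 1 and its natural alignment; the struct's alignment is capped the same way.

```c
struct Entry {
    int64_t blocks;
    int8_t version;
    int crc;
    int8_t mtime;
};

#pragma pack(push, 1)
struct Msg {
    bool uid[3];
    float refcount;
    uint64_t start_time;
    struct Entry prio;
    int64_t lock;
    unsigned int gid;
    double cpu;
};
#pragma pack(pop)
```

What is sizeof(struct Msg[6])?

354

Entry: 0..8  blocks  (8B, 8-aligned); 8..9  version  (1B, 1-aligned); 9..12  -- padding (3B); 12..16  crc  (4B, 4-aligned); 16..17  mtime  (1B, 1-aligned); 17..24  -- tail padding (7B); sizeof = 24, alignof = 8
0..3  uid  (3B, 1-aligned)
3..7  refcount  (4B, 1-aligned)
7..15  start_time  (8B, 1-aligned)
15..39  prio  (24B, 1-aligned)
39..47  lock  (8B, 1-aligned)
47..51  gid  (4B, 1-aligned)
51..59  cpu  (8B, 1-aligned)
sizeof = 59, alignof = 1
array of 6: 6 × 59 = 354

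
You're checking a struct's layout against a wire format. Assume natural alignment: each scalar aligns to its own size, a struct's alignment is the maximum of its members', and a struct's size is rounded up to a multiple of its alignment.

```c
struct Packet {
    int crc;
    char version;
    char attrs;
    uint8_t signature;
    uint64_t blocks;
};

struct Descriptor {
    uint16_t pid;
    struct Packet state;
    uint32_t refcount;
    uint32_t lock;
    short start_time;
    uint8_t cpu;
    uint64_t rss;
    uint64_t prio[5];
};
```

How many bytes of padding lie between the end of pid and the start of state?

6

Packet: 0..4  crc  (4B, 4-aligned); 4..5  version  (1B, 1-aligned); 5..6  attrs  (1B, 1-aligned); 6..7  signature  (1B, 1-aligned); 7..8  -- padding (1B); 8..16  blocks  (8B, 8-aligned); sizeof = 16, alignof = 8
0..2  pid  (2B, 2-aligned)
2..8  -- padding (6B)
8..24  state  (16B, 8-aligned)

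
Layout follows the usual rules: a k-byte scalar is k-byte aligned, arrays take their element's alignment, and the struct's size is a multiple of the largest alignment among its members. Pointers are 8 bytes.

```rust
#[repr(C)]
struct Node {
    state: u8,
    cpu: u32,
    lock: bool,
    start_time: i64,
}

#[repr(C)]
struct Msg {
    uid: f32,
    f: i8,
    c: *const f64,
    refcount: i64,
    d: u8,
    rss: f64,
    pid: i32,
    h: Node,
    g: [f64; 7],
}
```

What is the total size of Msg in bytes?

Node: @0: state [1B, align 1] → 1; +3 pad (align 4); @4: cpu [4B, align 4] → 8; @8: lock [1B, align 1] → 9; +7 pad (align 8); @16: start_time [8B, align 8] → 24; size 24, align 8
@0: uid [4B, align 4] → 4
@4: f [1B, align 1] → 5
+3 pad (align 8)
@8: c [8B, align 8] → 16
@16: refcount [8B, align 8] → 24
@24: d [1B, align 1] → 25
+7 pad (align 8)
@32: rss [8B, align 8] → 40
@40: pid [4B, align 4] → 44
+4 pad (align 8)
@48: h [24B, align 8] → 72
@72: g [56B, align 8] → 128
size 128, align 8

128 bytes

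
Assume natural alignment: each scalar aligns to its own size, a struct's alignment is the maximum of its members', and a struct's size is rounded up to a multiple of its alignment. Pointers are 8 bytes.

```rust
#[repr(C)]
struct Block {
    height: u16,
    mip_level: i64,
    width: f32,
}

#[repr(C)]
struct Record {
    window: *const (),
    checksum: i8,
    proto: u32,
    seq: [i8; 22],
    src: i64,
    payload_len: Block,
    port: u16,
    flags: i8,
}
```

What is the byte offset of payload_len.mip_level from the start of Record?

56

Block: 0..2  height  (2B, 2-aligned); 2..8  -- padding (6B); 8..16  mip_level  (8B, 8-aligned); 16..20  width  (4B, 4-aligned); 20..24  -- tail padding (4B); sizeof = 24, alignof = 8
0..8  window  (8B, 8-aligned)
8..9  checksum  (1B, 1-aligned)
9..12  -- padding (3B)
12..16  proto  (4B, 4-aligned)
16..38  seq  (22B, 1-aligned)
38..40  -- padding (2B)
40..48  src  (8B, 8-aligned)
48..72  payload_len  (24B, 8-aligned)
within Block: mip_level at 8
48 + 8 = 56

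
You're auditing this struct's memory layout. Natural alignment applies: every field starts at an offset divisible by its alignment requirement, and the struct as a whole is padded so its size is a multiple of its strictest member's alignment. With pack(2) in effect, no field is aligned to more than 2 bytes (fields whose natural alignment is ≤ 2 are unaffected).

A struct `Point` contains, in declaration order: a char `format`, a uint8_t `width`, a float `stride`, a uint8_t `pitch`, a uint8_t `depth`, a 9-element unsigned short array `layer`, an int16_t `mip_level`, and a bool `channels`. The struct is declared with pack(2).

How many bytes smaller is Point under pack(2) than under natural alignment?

natural layout:
  format at 0 (size 1, align 1) → ends 1
  width at 1 (size 1, align 1) → ends 2
  pad 2 to align 4 for stride
  stride at 4 (size 4, align 4) → ends 8
  pitch at 8 (size 1, align 1) → ends 9
  depth at 9 (size 1, align 1) → ends 10
  layer at 10 (size 18, align 2) → ends 28
  mip_level at 28 (size 2, align 2) → ends 30
  channels at 30 (size 1, align 1) → ends 31
  tail pad 1 to reach multiple of 4
  total 32 bytes, alignment 4
packed(2) layout:
  format at 0 (size 1, align 1) → ends 1
  width at 1 (size 1, align 1) → ends 2
  stride at 2 (size 4, align 2) → ends 6
  pitch at 6 (size 1, align 1) → ends 7
  depth at 7 (size 1, align 1) → ends 8
  layer at 8 (size 18, align 2) → ends 26
  mip_level at 26 (size 2, align 2) → ends 28
  channels at 28 (size 1, align 1) → ends 29
  tail pad 1 to reach multiple of 2
  total 30 bytes, alignment 2
32 − 30 = 2

2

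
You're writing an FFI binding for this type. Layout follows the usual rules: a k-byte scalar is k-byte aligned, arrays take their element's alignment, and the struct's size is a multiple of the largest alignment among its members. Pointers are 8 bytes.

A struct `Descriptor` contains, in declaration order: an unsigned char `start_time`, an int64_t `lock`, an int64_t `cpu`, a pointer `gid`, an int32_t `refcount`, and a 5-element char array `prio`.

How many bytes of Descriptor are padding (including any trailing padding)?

14

start_time at 0 (size 1, align 1) → ends 1
pad 7 to align 8 for lock
lock at 8 (size 8, align 8) → ends 16
cpu at 16 (size 8, align 8) → ends 24
gid at 24 (size 8, align 8) → ends 32
refcount at 32 (size 4, align 4) → ends 36
prio at 36 (size 5, align 1) → ends 41
tail pad 7 to reach multiple of 8
total 48 bytes, alignment 8
data bytes 34, size 48 → padding 14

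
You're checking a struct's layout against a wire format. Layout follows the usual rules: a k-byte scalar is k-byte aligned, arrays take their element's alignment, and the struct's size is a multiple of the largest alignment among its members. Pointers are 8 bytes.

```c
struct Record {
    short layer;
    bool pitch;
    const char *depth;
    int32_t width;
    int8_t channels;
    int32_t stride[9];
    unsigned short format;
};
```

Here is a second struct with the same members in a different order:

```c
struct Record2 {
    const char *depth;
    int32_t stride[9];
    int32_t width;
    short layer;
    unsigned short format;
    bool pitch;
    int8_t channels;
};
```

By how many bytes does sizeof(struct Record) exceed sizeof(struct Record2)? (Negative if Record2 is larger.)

8

0..2  layer  (2B, 2-aligned)
2..3  pitch  (1B, 1-aligned)
3..8  -- padding (5B)
8..16  depth  (8B, 8-aligned)
16..20  width  (4B, 4-aligned)
20..21  channels  (1B, 1-aligned)
21..24  -- padding (3B)
24..60  stride  (36B, 4-aligned)
60..62  format  (2B, 2-aligned)
62..64  -- tail padding (2B)
sizeof = 64, alignof = 8
— Record2 —
0..8  depth  (8B, 8-aligned)
8..44  stride  (36B, 4-aligned)
44..48  width  (4B, 4-aligned)
48..50  layer  (2B, 2-aligned)
50..52  format  (2B, 2-aligned)
52..53  pitch  (1B, 1-aligned)
53..54  channels  (1B, 1-aligned)
54..56  -- tail padding (2B)
sizeof = 56, alignof = 8
64 − 56 = 8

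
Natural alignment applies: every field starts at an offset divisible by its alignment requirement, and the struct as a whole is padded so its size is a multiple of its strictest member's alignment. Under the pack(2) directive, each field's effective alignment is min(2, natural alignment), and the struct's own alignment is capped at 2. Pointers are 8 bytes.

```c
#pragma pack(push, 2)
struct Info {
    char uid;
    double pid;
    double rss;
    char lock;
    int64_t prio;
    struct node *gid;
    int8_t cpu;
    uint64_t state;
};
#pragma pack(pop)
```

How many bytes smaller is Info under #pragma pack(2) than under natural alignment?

18

natural layout:
  uid at 0 (size 1, align 1) → ends 1
  pad 7 to align 8 for pid
  pid at 8 (size 8, align 8) → ends 16
  rss at 16 (size 8, align 8) → ends 24
  lock at 24 (size 1, align 1) → ends 25
  pad 7 to align 8 for prio
  prio at 32 (size 8, align 8) → ends 40
  gid at 40 (size 8, align 8) → ends 48
  cpu at 48 (size 1, align 1) → ends 49
  pad 7 to align 8 for state
  state at 56 (size 8, align 8) → ends 64
  total 64 bytes, alignment 8
packed(2) layout:
  uid at 0 (size 1, align 1) → ends 1
  pad 1 to align 2 for pid
  pid at 2 (size 8, align 2) → ends 10
  rss at 10 (size 8, align 2) → ends 18
  lock at 18 (size 1, align 1) → ends 19
  pad 1 to align 2 for prio
  prio at 20 (size 8, align 2) → ends 28
  gid at 28 (size 8, align 2) → ends 36
  cpu at 36 (size 1, align 1) → ends 37
  pad 1 to align 2 for state
  state at 38 (size 8, align 2) → ends 46
  total 46 bytes, alignment 2
64 − 46 = 18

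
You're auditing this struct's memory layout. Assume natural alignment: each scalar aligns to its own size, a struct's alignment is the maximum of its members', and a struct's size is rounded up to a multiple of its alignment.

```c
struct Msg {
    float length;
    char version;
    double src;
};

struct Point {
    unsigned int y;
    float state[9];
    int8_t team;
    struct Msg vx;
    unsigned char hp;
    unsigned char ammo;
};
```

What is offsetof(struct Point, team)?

Msg: @0: length [4B, align 4] → 4; @4: version [1B, align 1] → 5; +3 pad (align 8); @8: src [8B, align 8] → 16; size 16, align 8
@0: y [4B, align 4] → 4
@4: state [36B, align 4] → 40
@40: team [1B, align 1] → 41

40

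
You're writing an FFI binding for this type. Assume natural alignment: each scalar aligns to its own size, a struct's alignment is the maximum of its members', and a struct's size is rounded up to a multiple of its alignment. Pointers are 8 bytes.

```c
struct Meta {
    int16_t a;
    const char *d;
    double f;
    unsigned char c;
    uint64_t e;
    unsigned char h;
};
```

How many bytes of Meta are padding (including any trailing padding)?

a at 0 (size 2, align 2) → ends 2
pad 6 to align 8 for d
d at 8 (size 8, align 8) → ends 16
f at 16 (size 8, align 8) → ends 24
c at 24 (size 1, align 1) → ends 25
pad 7 to align 8 for e
e at 32 (size 8, align 8) → ends 40
h at 40 (size 1, align 1) → ends 41
tail pad 7 to reach multiple of 8
total 48 bytes, alignment 8
data bytes 28, size 48 → padding 20

20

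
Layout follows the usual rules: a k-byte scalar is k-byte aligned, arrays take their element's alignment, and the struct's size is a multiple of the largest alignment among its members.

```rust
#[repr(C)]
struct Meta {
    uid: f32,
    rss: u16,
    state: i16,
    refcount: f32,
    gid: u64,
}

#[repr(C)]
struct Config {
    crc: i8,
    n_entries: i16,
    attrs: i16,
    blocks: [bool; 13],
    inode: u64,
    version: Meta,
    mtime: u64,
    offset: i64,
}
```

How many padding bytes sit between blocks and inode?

5

Meta: @0: uid [4B, align 4] → 4; @4: rss [2B, align 2] → 6; @6: state [2B, align 2] → 8; @8: refcount [4B, align 4] → 12; +4 pad (align 8); @16: gid [8B, align 8] → 24; size 24, align 8
@0: crc [1B, align 1] → 1
+1 pad (align 2)
@2: n_entries [2B, align 2] → 4
@4: attrs [2B, align 2] → 6
@6: blocks [13B, align 1] → 19
+5 pad (align 8)
@24: inode [8B, align 8] → 32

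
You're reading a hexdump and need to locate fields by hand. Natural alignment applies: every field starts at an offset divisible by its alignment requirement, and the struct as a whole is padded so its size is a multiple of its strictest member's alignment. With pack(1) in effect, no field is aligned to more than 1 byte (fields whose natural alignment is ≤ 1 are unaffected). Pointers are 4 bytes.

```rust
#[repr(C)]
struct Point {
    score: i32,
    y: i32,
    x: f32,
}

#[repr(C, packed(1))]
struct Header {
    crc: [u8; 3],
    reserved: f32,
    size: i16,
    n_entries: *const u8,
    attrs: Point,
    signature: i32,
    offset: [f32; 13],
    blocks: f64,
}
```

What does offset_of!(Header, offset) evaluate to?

Point: @0: score [4B, align 4] → 4; @4: y [4B, align 4] → 8; @8: x [4B, align 4] → 12; size 12, align 4
@0: crc [3B, align 1] → 3
@3: reserved [4B, align 1] → 7
@7: size [2B, align 1] → 9
@9: n_entries [4B, align 1] → 13
@13: attrs [12B, align 1] → 25
@25: signature [4B, align 1] → 29
@29: offset [52B, align 1] → 81

29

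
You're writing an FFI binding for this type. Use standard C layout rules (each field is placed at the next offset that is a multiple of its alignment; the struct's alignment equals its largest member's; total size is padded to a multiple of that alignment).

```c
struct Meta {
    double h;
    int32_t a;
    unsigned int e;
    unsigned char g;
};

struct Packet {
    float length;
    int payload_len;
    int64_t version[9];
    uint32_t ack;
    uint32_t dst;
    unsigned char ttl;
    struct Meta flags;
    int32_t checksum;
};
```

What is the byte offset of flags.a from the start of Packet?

104

Meta: @0: h [8B, align 8] → 8; @8: a [4B, align 4] → 12; @12: e [4B, align 4] → 16; @16: g [1B, align 1] → 17; +7 tail pad (align 8); size 24, align 8
@0: length [4B, align 4] → 4
@4: payload_len [4B, align 4] → 8
@8: version [72B, align 8] → 80
@80: ack [4B, align 4] → 84
@84: dst [4B, align 4] → 88
@88: ttl [1B, align 1] → 89
+7 pad (align 8)
@96: flags [24B, align 8] → 120
within Meta: a at 8
96 + 8 = 104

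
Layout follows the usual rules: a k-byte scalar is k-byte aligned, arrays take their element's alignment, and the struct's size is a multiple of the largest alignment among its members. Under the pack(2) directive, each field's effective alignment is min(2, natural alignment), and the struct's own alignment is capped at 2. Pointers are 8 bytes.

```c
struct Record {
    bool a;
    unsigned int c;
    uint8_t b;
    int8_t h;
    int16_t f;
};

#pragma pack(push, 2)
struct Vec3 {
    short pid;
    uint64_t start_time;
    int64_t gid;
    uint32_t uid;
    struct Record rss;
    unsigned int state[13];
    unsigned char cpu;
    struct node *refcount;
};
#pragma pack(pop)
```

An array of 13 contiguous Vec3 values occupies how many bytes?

1248

Record: a at 0 (size 1, align 1) → ends 1; pad 3 to align 4 for c; c at 4 (size 4, align 4) → ends 8; b at 8 (size 1, align 1) → ends 9; h at 9 (size 1, align 1) → ends 10; f at 10 (size 2, align 2) → ends 12; total 12 bytes, alignment 4
pid at 0 (size 2, align 2) → ends 2
start_time at 2 (size 8, align 2) → ends 10
gid at 10 (size 8, align 2) → ends 18
uid at 18 (size 4, align 2) → ends 22
rss at 22 (size 12, align 2) → ends 34
state at 34 (size 52, align 2) → ends 86
cpu at 86 (size 1, align 1) → ends 87
pad 1 to align 2 for refcount
refcount at 88 (size 8, align 2) → ends 96
total 96 bytes, alignment 2
array of 13: 13 × 96 = 1248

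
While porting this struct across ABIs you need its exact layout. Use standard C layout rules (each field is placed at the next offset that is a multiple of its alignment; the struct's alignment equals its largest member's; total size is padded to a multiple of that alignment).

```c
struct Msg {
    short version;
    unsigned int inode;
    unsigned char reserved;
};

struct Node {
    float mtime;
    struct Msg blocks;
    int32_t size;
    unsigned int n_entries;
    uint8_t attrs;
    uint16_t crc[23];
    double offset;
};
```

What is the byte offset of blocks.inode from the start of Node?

8

Msg: @0: version [2B, align 2] → 2; +2 pad (align 4); @4: inode [4B, align 4] → 8; @8: reserved [1B, align 1] → 9; +3 tail pad (align 4); size 12, align 4
@0: mtime [4B, align 4] → 4
@4: blocks [12B, align 4] → 16
within Msg: inode at 4
4 + 4 = 8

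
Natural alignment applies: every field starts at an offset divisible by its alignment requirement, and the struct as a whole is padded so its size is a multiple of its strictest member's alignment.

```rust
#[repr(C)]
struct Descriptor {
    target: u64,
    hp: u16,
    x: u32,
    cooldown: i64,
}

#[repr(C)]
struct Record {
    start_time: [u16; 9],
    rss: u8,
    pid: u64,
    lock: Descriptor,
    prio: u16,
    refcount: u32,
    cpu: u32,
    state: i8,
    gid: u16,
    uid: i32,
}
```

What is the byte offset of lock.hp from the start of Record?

Descriptor: target at 0 (size 8, align 8) → ends 8; hp at 8 (size 2, align 2) → ends 10; pad 2 to align 4 for x; x at 12 (size 4, align 4) → ends 16; cooldown at 16 (size 8, align 8) → ends 24; total 24 bytes, alignment 8
start_time at 0 (size 18, align 2) → ends 18
rss at 18 (size 1, align 1) → ends 19
pad 5 to align 8 for pid
pid at 24 (size 8, align 8) → ends 32
lock at 32 (size 24, align 8) → ends 56
within Descriptor: hp at 8
32 + 8 = 40

40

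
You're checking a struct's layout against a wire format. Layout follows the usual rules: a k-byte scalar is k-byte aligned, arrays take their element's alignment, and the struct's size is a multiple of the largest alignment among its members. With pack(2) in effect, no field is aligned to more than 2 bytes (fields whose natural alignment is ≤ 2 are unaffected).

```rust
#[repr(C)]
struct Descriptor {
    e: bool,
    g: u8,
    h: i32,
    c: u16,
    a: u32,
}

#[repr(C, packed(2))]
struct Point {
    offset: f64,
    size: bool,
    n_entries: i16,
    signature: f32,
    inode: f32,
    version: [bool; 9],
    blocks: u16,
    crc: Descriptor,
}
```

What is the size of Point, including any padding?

Descriptor: @0: e [1B, align 1] → 1; @1: g [1B, align 1] → 2; +2 pad (align 4); @4: h [4B, align 4] → 8; @8: c [2B, align 2] → 10; +2 pad (align 4); @12: a [4B, align 4] → 16; size 16, align 4
@0: offset [8B, align 2] → 8
@8: size [1B, align 1] → 9
+1 pad (align 2)
@10: n_entries [2B, align 2] → 12
@12: signature [4B, align 2] → 16
@16: inode [4B, align 2] → 20
@20: version [9B, align 1] → 29
+1 pad (align 2)
@30: blocks [2B, align 2] → 32
@32: crc [16B, align 2] → 48
size 48, align 2

48 bytes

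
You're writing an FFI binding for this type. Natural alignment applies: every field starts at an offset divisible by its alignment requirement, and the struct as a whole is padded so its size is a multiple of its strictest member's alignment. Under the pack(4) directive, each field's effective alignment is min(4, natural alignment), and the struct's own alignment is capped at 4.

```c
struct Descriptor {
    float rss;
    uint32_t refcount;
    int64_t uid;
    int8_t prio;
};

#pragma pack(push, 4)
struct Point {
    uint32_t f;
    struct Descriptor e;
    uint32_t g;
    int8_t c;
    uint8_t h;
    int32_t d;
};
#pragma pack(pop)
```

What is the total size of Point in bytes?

Descriptor: rss at 0 (size 4, align 4) → ends 4; refcount at 4 (size 4, align 4) → ends 8; uid at 8 (size 8, align 8) → ends 16; prio at 16 (size 1, align 1) → ends 17; tail pad 7 to reach multiple of 8; total 24 bytes, alignment 8
f at 0 (size 4, align 4) → ends 4
e at 4 (size 24, align 4) → ends 28
g at 28 (size 4, align 4) → ends 32
c at 32 (size 1, align 1) → ends 33
h at 33 (size 1, align 1) → ends 34
pad 2 to align 4 for d
d at 36 (size 4, align 4) → ends 40
total 40 bytes, alignment 4

40 bytes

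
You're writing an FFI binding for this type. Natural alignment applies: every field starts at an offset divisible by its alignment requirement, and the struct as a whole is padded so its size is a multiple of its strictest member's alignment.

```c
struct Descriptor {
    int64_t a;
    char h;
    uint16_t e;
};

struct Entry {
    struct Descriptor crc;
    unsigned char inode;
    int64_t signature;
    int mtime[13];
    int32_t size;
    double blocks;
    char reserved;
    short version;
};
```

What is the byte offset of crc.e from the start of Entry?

Descriptor: 0..8  a  (8B, 8-aligned); 8..9  h  (1B, 1-aligned); 9..10  -- padding (1B); 10..12  e  (2B, 2-aligned); 12..16  -- tail padding (4B); sizeof = 16, alignof = 8
0..16  crc  (16B, 8-aligned)
within Descriptor: e at 10
0 + 10 = 10

10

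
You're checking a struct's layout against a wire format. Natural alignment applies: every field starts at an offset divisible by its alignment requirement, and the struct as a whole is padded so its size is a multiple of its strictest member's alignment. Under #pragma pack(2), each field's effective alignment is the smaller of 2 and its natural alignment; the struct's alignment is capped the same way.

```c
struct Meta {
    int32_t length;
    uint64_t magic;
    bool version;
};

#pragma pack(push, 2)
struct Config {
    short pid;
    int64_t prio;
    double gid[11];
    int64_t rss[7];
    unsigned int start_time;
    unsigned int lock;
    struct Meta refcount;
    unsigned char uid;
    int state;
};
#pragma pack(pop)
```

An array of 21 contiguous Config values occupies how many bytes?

4032

Meta: 0..4  length  (4B, 4-aligned); 4..8  -- padding (4B); 8..16  magic  (8B, 8-aligned); 16..17  version  (1B, 1-aligned); 17..24  -- tail padding (7B); sizeof = 24, alignof = 8
0..2  pid  (2B, 2-aligned)
2..10  prio  (8B, 2-aligned)
10..98  gid  (88B, 2-aligned)
98..154  rss  (56B, 2-aligned)
154..158  start_time  (4B, 2-aligned)
158..162  lock  (4B, 2-aligned)
162..186  refcount  (24B, 2-aligned)
186..187  uid  (1B, 1-aligned)
187..188  -- padding (1B)
188..192  state  (4B, 2-aligned)
sizeof = 192, alignof = 2
array of 21: 21 × 192 = 4032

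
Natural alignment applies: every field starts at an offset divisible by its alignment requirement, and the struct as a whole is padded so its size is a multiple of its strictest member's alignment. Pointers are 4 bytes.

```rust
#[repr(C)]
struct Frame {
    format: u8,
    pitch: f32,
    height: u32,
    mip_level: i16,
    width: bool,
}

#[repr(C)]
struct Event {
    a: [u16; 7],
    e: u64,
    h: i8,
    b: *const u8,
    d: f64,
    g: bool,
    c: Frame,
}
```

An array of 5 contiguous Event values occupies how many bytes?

320

Frame: @0: format [1B, align 1] → 1; +3 pad (align 4); @4: pitch [4B, align 4] → 8; @8: height [4B, align 4] → 12; @12: mip_level [2B, align 2] → 14; @14: width [1B, align 1] → 15; +1 tail pad (align 4); size 16, align 4
@0: a [14B, align 2] → 14
+2 pad (align 8)
@16: e [8B, align 8] → 24
@24: h [1B, align 1] → 25
+3 pad (align 4)
@28: b [4B, align 4] → 32
@32: d [8B, align 8] → 40
@40: g [1B, align 1] → 41
+3 pad (align 4)
@44: c [16B, align 4] → 60
+4 tail pad (align 8)
size 64, align 8
array of 5: 5 × 64 = 320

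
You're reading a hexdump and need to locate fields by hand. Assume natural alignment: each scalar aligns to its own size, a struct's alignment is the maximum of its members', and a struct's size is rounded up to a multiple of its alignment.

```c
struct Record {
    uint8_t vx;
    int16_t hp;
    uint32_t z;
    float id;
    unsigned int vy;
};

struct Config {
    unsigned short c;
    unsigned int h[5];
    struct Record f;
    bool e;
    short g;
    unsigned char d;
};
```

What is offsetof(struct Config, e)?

Record: vx at 0 (size 1, align 1) → ends 1; pad 1 to align 2 for hp; hp at 2 (size 2, align 2) → ends 4; z at 4 (size 4, align 4) → ends 8; id at 8 (size 4, align 4) → ends 12; vy at 12 (size 4, align 4) → ends 16; total 16 bytes, alignment 4
c at 0 (size 2, align 2) → ends 2
pad 2 to align 4 for h
h at 4 (size 20, align 4) → ends 24
f at 24 (size 16, align 4) → ends 40
e at 40 (size 1, align 1) → ends 41

40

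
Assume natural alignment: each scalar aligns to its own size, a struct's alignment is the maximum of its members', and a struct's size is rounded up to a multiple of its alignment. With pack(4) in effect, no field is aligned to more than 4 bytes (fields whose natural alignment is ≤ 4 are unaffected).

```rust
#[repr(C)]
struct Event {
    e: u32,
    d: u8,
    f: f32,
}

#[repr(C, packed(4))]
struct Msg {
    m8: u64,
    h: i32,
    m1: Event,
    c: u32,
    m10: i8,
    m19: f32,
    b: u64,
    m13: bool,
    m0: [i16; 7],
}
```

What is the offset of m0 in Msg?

46

Event: 0..4  e  (4B, 4-aligned); 4..5  d  (1B, 1-aligned); 5..8  -- padding (3B); 8..12  f  (4B, 4-aligned); sizeof = 12, alignof = 4
0..8  m8  (8B, 4-aligned)
8..12  h  (4B, 4-aligned)
12..24  m1  (12B, 4-aligned)
24..28  c  (4B, 4-aligned)
28..29  m10  (1B, 1-aligned)
29..32  -- padding (3B)
32..36  m19  (4B, 4-aligned)
36..44  b  (8B, 4-aligned)
44..45  m13  (1B, 1-aligned)
45..46  -- padding (1B)
46..60  m0  (14B, 2-aligned)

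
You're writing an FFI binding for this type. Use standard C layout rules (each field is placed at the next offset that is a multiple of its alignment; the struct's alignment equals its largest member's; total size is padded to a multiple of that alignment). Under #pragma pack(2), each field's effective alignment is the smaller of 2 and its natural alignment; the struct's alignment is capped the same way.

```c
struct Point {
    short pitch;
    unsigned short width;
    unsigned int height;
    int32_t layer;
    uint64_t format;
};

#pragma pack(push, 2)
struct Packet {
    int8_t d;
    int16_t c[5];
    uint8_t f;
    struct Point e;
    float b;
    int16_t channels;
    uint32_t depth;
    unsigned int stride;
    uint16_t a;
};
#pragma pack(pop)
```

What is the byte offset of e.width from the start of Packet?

Point: pitch at 0 (size 2, align 2) → ends 2; width at 2 (size 2, align 2) → ends 4; height at 4 (size 4, align 4) → ends 8; layer at 8 (size 4, align 4) → ends 12; pad 4 to align 8 for format; format at 16 (size 8, align 8) → ends 24; total 24 bytes, alignment 8
d at 0 (size 1, align 1) → ends 1
pad 1 to align 2 for c
c at 2 (size 10, align 2) → ends 12
f at 12 (size 1, align 1) → ends 13
pad 1 to align 2 for e
e at 14 (size 24, align 2) → ends 38
within Point: width at 2
14 + 2 = 16

16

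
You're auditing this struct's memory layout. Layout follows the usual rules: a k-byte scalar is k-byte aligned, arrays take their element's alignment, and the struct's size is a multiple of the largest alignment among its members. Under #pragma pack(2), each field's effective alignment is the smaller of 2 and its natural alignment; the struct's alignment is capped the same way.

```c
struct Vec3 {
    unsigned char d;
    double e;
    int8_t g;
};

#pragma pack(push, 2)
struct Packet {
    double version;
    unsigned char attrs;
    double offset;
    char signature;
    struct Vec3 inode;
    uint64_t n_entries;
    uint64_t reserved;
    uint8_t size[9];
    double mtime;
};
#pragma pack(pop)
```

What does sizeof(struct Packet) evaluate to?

78

Vec3: d at 0 (size 1, align 1) → ends 1; pad 7 to align 8 for e; e at 8 (size 8, align 8) → ends 16; g at 16 (size 1, align 1) → ends 17; tail pad 7 to reach multiple of 8; total 24 bytes, alignment 8
version at 0 (size 8, align 2) → ends 8
attrs at 8 (size 1, align 1) → ends 9
pad 1 to align 2 for offset
offset at 10 (size 8, align 2) → ends 18
signature at 18 (size 1, align 1) → ends 19
pad 1 to align 2 for inode
inode at 20 (size 24, align 2) → ends 44
n_entries at 44 (size 8, align 2) → ends 52
reserved at 52 (size 8, align 2) → ends 60
size at 60 (size 9, align 1) → ends 69
pad 1 to align 2 for mtime
mtime at 70 (size 8, align 2) → ends 78
total 78 bytes, alignment 2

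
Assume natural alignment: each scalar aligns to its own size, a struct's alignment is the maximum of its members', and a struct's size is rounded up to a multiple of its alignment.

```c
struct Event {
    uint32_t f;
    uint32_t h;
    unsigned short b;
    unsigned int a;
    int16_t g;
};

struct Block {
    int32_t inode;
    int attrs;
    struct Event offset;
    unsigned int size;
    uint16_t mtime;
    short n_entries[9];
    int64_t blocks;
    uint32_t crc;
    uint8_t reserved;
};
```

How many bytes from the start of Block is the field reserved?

68

Event: 0..4  f  (4B, 4-aligned); 4..8  h  (4B, 4-aligned); 8..10  b  (2B, 2-aligned); 10..12  -- padding (2B); 12..16  a  (4B, 4-aligned); 16..18  g  (2B, 2-aligned); 18..20  -- tail padding (2B); sizeof = 20, alignof = 4
0..4  inode  (4B, 4-aligned)
4..8  attrs  (4B, 4-aligned)
8..28  offset  (20B, 4-aligned)
28..32  size  (4B, 4-aligned)
32..34  mtime  (2B, 2-aligned)
34..52  n_entries  (18B, 2-aligned)
52..56  -- padding (4B)
56..64  blocks  (8B, 8-aligned)
64..68  crc  (4B, 4-aligned)
68..69  reserved  (1B, 1-aligned)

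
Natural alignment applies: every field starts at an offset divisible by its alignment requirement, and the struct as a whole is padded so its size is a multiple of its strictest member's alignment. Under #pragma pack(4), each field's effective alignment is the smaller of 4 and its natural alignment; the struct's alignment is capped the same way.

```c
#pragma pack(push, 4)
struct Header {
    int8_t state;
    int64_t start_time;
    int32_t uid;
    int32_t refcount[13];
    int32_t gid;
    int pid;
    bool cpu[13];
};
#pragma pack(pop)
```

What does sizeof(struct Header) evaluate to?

state at 0 (size 1, align 1) → ends 1
pad 3 to align 4 for start_time
start_time at 4 (size 8, align 4) → ends 12
uid at 12 (size 4, align 4) → ends 16
refcount at 16 (size 52, align 4) → ends 68
gid at 68 (size 4, align 4) → ends 72
pid at 72 (size 4, align 4) → ends 76
cpu at 76 (size 13, align 1) → ends 89
tail pad 3 to reach multiple of 4
total 92 bytes, alignment 4

92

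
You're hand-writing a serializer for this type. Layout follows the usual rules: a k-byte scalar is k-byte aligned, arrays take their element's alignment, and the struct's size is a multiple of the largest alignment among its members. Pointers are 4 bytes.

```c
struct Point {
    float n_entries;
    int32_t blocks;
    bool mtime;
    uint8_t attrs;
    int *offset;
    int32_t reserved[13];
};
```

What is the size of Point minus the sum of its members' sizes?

n_entries at 0 (size 4, align 4) → ends 4
blocks at 4 (size 4, align 4) → ends 8
mtime at 8 (size 1, align 1) → ends 9
attrs at 9 (size 1, align 1) → ends 10
pad 2 to align 4 for offset
offset at 12 (size 4, align 4) → ends 16
reserved at 16 (size 52, align 4) → ends 68
total 68 bytes, alignment 4
data bytes 66, size 68 → padding 2

2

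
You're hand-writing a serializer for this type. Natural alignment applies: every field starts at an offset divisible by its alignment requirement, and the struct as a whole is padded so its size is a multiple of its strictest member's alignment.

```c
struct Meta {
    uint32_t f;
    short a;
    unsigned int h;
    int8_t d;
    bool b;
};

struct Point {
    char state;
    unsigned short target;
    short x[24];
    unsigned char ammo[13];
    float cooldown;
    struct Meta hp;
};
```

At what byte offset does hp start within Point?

Meta: f at 0 (size 4, align 4) → ends 4; a at 4 (size 2, align 2) → ends 6; pad 2 to align 4 for h; h at 8 (size 4, align 4) → ends 12; d at 12 (size 1, align 1) → ends 13; b at 13 (size 1, align 1) → ends 14; tail pad 2 to reach multiple of 4; total 16 bytes, alignment 4
state at 0 (size 1, align 1) → ends 1
pad 1 to align 2 for target
target at 2 (size 2, align 2) → ends 4
x at 4 (size 48, align 2) → ends 52
ammo at 52 (size 13, align 1) → ends 65
pad 3 to align 4 for cooldown
cooldown at 68 (size 4, align 4) → ends 72
hp at 72 (size 16, align 4) → ends 88

72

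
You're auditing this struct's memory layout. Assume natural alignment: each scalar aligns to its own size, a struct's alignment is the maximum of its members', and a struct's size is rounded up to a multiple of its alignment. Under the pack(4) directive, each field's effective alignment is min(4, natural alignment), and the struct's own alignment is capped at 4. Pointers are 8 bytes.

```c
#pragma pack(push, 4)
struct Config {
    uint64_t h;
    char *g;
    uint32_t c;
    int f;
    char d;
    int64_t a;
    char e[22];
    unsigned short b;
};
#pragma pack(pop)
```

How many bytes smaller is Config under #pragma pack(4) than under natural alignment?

natural layout:
  0..8  h  (8B, 8-aligned)
  8..16  g  (8B, 8-aligned)
  16..20  c  (4B, 4-aligned)
  20..24  f  (4B, 4-aligned)
  24..25  d  (1B, 1-aligned)
  25..32  -- padding (7B)
  32..40  a  (8B, 8-aligned)
  40..62  e  (22B, 1-aligned)
  62..64  b  (2B, 2-aligned)
  sizeof = 64, alignof = 8
packed(4) layout:
  0..8  h  (8B, 4-aligned)
  8..16  g  (8B, 4-aligned)
  16..20  c  (4B, 4-aligned)
  20..24  f  (4B, 4-aligned)
  24..25  d  (1B, 1-aligned)
  25..28  -- padding (3B)
  28..36  a  (8B, 4-aligned)
  36..58  e  (22B, 1-aligned)
  58..60  b  (2B, 2-aligned)
  sizeof = 60, alignof = 4
64 − 60 = 4

4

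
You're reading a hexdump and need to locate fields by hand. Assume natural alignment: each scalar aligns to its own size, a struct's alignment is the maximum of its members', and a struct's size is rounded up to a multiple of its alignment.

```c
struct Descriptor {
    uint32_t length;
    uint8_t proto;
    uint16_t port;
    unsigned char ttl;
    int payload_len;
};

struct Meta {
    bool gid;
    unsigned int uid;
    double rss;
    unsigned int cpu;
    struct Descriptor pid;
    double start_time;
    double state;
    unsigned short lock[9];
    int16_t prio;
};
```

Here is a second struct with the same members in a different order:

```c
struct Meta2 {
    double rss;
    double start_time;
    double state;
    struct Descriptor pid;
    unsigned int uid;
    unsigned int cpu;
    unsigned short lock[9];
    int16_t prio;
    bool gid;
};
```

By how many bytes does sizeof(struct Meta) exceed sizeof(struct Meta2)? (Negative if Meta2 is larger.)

8

Descriptor: 0..4  length  (4B, 4-aligned); 4..5  proto  (1B, 1-aligned); 5..6  -- padding (1B); 6..8  port  (2B, 2-aligned); 8..9  ttl  (1B, 1-aligned); 9..12  -- padding (3B); 12..16  payload_len  (4B, 4-aligned); sizeof = 16, alignof = 4
0..1  gid  (1B, 1-aligned)
1..4  -- padding (3B)
4..8  uid  (4B, 4-aligned)
8..16  rss  (8B, 8-aligned)
16..20  cpu  (4B, 4-aligned)
20..36  pid  (16B, 4-aligned)
36..40  -- padding (4B)
40..48  start_time  (8B, 8-aligned)
48..56  state  (8B, 8-aligned)
56..74  lock  (18B, 2-aligned)
74..76  prio  (2B, 2-aligned)
76..80  -- tail padding (4B)
sizeof = 80, alignof = 8
— Meta2 —
0..8  rss  (8B, 8-aligned)
8..16  start_time  (8B, 8-aligned)
16..24  state  (8B, 8-aligned)
24..40  pid  (16B, 4-aligned)
40..44  uid  (4B, 4-aligned)
44..48  cpu  (4B, 4-aligned)
48..66  lock  (18B, 2-aligned)
66..68  prio  (2B, 2-aligned)
68..69  gid  (1B, 1-aligned)
69..72  -- tail padding (3B)
sizeof = 72, alignof = 8
80 − 72 = 8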